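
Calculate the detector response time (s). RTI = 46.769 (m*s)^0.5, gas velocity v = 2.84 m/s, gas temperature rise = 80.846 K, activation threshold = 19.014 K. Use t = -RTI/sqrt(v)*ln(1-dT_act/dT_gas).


dT_act/dT_gas = 0.23519
ln(1 - 0.23519) = -0.26813
t = -46.769 / sqrt(2.84) * -0.26813 = 7.4411 s

7.4411 s


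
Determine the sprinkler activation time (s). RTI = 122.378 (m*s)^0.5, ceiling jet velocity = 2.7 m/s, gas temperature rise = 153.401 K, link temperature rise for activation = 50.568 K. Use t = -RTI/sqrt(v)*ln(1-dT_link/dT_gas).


dT_link/dT_gas = 0.32965
ln(1 - 0.32965) = -0.39995
t = -122.378 / sqrt(2.7) * -0.39995 = 29.787 s

29.787 s


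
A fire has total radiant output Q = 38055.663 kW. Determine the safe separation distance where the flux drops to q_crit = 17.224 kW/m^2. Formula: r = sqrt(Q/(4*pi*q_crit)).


4*pi*q_crit = 216.44
Q/(4*pi*q_crit) = 175.82
r = sqrt(175.82) = 13.260 m

13.260 m


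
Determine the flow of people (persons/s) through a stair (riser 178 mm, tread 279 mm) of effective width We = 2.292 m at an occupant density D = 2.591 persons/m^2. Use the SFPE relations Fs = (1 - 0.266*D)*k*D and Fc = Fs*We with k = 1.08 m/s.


1 - 0.266*D = 1 - 0.266*2.591 = 0.31079
Fs = 0.31079 * 1.08 * 2.591 = 0.86969 persons/(s*m)
Fc = 0.86969 * 2.292 = 1.9933 persons/s

1.9933 persons/s


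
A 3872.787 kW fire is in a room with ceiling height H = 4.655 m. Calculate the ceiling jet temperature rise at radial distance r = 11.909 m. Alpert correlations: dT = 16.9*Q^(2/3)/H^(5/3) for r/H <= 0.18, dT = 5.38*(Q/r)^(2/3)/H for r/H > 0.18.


r/H = 11.909 / 4.655 = 2.5583
r/H > 0.18, so dT = 5.38*(Q/r)^(2/3)/H
Q/r = 325.20
(Q/r)^(2/3) = 47.290
dT = 5.38 * 47.290 / 4.655 = 54.655 K

54.655 K


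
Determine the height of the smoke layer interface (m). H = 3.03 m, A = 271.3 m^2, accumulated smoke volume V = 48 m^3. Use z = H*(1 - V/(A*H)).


V/(A*H) = 0.058391
1 - 0.058391 = 0.94161
z = 3.03 * 0.94161 = 2.8531 m

2.8531 m


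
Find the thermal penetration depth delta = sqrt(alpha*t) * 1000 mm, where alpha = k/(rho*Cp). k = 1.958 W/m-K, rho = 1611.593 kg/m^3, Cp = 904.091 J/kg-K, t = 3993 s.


alpha = 1.958 / (1611.593 * 904.091) = 1.3438e-06 m^2/s
alpha * t = 0.0053659
delta = sqrt(0.0053659) * 1000 = 73.252 mm

73.252 mm


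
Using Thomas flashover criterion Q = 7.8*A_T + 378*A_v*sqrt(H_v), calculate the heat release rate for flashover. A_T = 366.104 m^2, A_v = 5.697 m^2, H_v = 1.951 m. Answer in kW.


7.8*A_T = 2855.6
sqrt(H_v) = 1.3968
378*A_v*sqrt(H_v) = 3007.9
Q = 2855.6 + 3007.9 = 5863.5 kW

5863.5 kW


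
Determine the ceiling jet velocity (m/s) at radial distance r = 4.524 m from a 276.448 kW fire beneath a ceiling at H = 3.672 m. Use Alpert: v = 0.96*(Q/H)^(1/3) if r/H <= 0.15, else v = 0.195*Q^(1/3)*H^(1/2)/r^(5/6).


r/H = 4.524 / 3.672 = 1.2320
r/H > 0.15, so v = 0.195*Q^(1/3)*H^(1/2)/r^(5/6)
Q^(1/3) = 6.5144
H^(1/2) = 1.9162
r^(5/6) = 3.5178
v = 0.195 * 6.5144 * 1.9162 / 3.5178 = 0.69197 m/s

0.69197 m/s


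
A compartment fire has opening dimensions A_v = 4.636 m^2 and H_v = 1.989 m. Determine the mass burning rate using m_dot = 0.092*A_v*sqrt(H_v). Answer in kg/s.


sqrt(H_v) = 1.4103
m_dot = 0.092 * 4.636 * 1.4103 = 0.60152 kg/s

0.60152 kg/s


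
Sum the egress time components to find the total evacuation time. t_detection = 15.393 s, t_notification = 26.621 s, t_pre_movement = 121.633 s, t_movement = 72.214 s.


Total = 15.393 + 26.621 + 121.633 + 72.214 = 235.861 s

235.861 s


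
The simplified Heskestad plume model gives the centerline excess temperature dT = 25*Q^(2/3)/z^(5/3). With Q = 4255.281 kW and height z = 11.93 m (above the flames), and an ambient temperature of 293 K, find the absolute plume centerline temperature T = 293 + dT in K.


Q^(2/3) = 262.59
z^(5/3) = 62.287
dT = 25 * 262.59 / 62.287 = 105.40 K
T = 293 + 105.40 = 398.40 K

398.40 K


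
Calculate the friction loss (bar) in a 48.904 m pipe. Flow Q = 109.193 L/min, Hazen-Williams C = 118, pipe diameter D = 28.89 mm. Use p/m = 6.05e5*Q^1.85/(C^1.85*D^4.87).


Q^1.85 = 5897.4
C^1.85 = 6807.4
D^4.87 = 1.2997e+07
p/m = 0.040327 bar/m
p_total = 0.040327 * 48.904 = 1.9721 bar

1.9721 bar


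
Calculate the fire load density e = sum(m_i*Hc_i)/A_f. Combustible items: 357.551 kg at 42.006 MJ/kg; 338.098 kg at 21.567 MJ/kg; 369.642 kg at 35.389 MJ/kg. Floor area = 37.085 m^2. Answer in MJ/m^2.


Total energy = 357.551*42.006 + 338.098*21.567 + 369.642*35.389
= 15019.29 + 7291.760 + 13081.26
= 35392.31 MJ
e = 35392.31 / 37.085 = 954.36 MJ/m^2

954.36 MJ/m^2


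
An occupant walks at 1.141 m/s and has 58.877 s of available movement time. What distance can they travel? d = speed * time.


d = 1.141 * 58.877 = 67.179 m

67.179 m


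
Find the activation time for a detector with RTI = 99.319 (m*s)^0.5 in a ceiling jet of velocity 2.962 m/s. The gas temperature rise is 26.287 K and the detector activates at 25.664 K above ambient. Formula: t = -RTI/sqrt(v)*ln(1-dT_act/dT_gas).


dT_act/dT_gas = 0.97630
ln(1 - 0.97630) = -3.7423
t = -99.319 / sqrt(2.962) * -3.7423 = 215.96 s

215.96 s


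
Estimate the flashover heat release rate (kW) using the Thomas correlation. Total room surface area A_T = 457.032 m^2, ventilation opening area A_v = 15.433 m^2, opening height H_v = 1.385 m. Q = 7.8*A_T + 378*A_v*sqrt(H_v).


7.8*A_T = 3564.8
sqrt(H_v) = 1.1769
378*A_v*sqrt(H_v) = 6865.4
Q = 3564.8 + 6865.4 = 10430 kW

10430 kW


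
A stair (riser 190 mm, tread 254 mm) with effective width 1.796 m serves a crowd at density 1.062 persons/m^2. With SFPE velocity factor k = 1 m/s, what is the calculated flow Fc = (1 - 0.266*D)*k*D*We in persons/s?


1 - 0.266*D = 1 - 0.266*1.062 = 0.71751
Fs = 0.71751 * 1 * 1.062 = 0.76199 persons/(s*m)
Fc = 0.76199 * 1.796 = 1.3685 persons/s

1.3685 persons/s


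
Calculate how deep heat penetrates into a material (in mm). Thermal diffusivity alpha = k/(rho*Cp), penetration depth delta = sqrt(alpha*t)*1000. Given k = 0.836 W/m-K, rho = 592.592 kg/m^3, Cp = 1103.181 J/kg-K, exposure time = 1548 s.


alpha = 0.836 / (592.592 * 1103.181) = 1.2788e-06 m^2/s
alpha * t = 0.0019796
delta = sqrt(0.0019796) * 1000 = 44.493 mm

44.493 mm


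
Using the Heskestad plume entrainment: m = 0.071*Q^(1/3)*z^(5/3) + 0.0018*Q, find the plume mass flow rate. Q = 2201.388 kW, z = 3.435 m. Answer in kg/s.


Q^(1/3) = 13.009
z^(5/3) = 7.8201
First term = 0.071 * 13.009 * 7.8201 = 7.2227
Second term = 0.0018 * 2201.388 = 3.9625
m = 11.185 kg/s

11.185 kg/s


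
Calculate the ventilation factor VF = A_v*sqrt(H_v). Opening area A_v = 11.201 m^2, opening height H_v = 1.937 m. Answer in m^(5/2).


sqrt(H_v) = 1.3918
VF = 11.201 * 1.3918 = 15.589 m^(5/2)

15.589 m^(5/2)


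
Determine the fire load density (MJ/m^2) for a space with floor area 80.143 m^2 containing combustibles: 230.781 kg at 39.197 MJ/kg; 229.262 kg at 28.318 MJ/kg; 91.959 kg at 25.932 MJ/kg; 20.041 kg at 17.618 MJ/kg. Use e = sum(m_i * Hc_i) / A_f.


Total energy = 230.781*39.197 + 229.262*28.318 + 91.959*25.932 + 20.041*17.618
= 9045.923 + 6492.241 + 2384.681 + 353.0823
= 18275.93 MJ
e = 18275.93 / 80.143 = 228.04 MJ/m^2

228.04 MJ/m^2


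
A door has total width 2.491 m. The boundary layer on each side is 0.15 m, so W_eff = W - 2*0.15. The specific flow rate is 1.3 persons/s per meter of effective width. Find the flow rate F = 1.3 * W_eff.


W_eff = 2.491 - 0.30 = 2.191 m
F = 1.3 * 2.191 = 2.8483 persons/s

2.8483 persons/s


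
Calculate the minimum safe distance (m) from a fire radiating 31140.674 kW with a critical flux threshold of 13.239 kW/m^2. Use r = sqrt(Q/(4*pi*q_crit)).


4*pi*q_crit = 166.37
Q/(4*pi*q_crit) = 187.18
r = sqrt(187.18) = 13.681 m

13.681 m


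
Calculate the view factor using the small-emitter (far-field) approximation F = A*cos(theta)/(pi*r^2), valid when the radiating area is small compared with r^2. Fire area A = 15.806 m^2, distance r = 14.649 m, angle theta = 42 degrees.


cos(42 deg) = 0.74314
pi*r^2 = 674.16
F = 15.806 * 0.74314 / 674.16 = 0.017423

0.017423


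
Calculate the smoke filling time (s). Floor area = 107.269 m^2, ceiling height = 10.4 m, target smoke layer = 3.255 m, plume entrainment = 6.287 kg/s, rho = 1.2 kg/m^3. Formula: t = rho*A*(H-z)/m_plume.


H - z = 7.145 m
t = 1.2 * 107.269 * 7.145 / 6.287 = 146.29 s

146.29 s


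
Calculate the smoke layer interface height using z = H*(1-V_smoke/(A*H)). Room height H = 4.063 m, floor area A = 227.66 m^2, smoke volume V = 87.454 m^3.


V/(A*H) = 0.094547
1 - 0.094547 = 0.90545
z = 4.063 * 0.90545 = 3.6789 m

3.6789 m


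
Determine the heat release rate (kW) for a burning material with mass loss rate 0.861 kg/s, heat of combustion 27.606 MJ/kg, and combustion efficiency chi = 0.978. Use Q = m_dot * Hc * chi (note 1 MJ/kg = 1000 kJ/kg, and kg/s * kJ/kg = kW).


Hc = 27.606 MJ/kg = 27.606 * 1000 kJ/kg = 27606 kJ/kg
Q = 0.861 kg/s * 27606 kJ/kg * 0.978 = 23246 kW

23246 kW


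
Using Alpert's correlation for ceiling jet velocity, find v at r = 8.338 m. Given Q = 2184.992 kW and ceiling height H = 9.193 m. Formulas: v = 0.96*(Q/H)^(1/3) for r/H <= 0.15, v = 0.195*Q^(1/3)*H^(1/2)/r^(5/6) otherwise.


r/H = 8.338 / 9.193 = 0.90699
r/H > 0.15, so v = 0.195*Q^(1/3)*H^(1/2)/r^(5/6)
Q^(1/3) = 12.976
H^(1/2) = 3.0320
r^(5/6) = 5.8553
v = 0.195 * 12.976 * 3.0320 / 5.8553 = 1.3103 m/s

1.3103 m/s


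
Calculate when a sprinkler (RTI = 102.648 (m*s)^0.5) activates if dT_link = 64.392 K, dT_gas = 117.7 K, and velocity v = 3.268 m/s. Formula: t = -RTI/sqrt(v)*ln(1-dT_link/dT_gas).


dT_link/dT_gas = 0.54709
ln(1 - 0.54709) = -0.79205
t = -102.648 / sqrt(3.268) * -0.79205 = 44.974 s

44.974 s


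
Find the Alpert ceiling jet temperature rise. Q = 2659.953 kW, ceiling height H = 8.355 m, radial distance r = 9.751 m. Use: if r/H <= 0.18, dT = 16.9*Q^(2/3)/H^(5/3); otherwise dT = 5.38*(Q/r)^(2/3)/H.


r/H = 9.751 / 8.355 = 1.1671
r/H > 0.18, so dT = 5.38*(Q/r)^(2/3)/H
Q/r = 272.79
(Q/r)^(2/3) = 42.061
dT = 5.38 * 42.061 / 8.355 = 27.084 K

27.084 K


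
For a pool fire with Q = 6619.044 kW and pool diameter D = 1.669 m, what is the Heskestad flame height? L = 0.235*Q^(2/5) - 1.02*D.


Q^(2/5) = 33.753
0.235 * Q^(2/5) = 7.9321
1.02 * D = 1.7024
L = 6.2297 m

6.2297 m


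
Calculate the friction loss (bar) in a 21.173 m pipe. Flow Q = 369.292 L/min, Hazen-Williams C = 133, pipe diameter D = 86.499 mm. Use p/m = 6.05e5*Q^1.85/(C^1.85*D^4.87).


Q^1.85 = 56187
C^1.85 = 8494.3
D^4.87 = 2.7117e+09
p/m = 0.0014758 bar/m
p_total = 0.0014758 * 21.173 = 0.031247 bar

0.031247 bar


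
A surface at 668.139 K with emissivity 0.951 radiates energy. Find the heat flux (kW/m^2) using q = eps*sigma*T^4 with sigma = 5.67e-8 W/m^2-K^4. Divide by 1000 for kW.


T^4 = 1.9928e+11
q = 0.951 * 5.67e-8 * 1.9928e+11 / 1000 = 10.746 kW/m^2

10.746 kW/m^2


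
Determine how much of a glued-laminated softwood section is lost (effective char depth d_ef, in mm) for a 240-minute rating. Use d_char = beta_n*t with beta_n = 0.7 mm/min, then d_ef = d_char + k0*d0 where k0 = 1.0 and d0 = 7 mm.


d_char = 0.7 * 240 = 168 mm
d_ef = 168 + 1.0*7 = 175 mm

175 mm


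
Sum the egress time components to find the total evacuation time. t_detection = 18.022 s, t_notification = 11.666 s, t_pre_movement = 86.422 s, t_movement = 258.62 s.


Total = 18.022 + 11.666 + 86.422 + 258.62 = 374.73 s

374.73 s


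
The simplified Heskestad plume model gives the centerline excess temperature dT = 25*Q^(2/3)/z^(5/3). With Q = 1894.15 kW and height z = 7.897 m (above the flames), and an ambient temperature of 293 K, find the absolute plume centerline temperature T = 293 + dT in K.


Q^(2/3) = 153.09
z^(5/3) = 31.316
dT = 25 * 153.09 / 31.316 = 122.21 K
T = 293 + 122.21 = 415.21 K

415.21 K


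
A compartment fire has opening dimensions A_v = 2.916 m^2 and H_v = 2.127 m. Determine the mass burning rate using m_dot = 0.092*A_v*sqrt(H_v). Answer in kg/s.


sqrt(H_v) = 1.4584
m_dot = 0.092 * 2.916 * 1.4584 = 0.39125 kg/s

0.39125 kg/s


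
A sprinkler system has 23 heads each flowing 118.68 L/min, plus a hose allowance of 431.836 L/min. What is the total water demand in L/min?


Sprinkler demand = 23 * 118.68 = 2729.64 L/min
Total = 2729.64 + 431.836 = 3161.476 L/min

3161.476 L/min


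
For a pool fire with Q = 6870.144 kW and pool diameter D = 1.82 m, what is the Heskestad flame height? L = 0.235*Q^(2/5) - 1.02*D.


Q^(2/5) = 34.260
0.235 * Q^(2/5) = 8.0511
1.02 * D = 1.8564
L = 6.1947 m

6.1947 m


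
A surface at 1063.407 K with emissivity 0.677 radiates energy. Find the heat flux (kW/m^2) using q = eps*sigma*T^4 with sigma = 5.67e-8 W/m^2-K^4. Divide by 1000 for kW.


T^4 = 1.2788e+12
q = 0.677 * 5.67e-8 * 1.2788e+12 / 1000 = 49.087 kW/m^2

49.087 kW/m^2


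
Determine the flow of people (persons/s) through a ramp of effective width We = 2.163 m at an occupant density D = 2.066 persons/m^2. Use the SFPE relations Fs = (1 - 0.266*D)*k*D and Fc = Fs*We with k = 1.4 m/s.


1 - 0.266*D = 1 - 0.266*2.066 = 0.45044
Fs = 0.45044 * 1.4 * 2.066 = 1.3029 persons/(s*m)
Fc = 1.3029 * 2.163 = 2.8181 persons/s

2.8181 persons/s


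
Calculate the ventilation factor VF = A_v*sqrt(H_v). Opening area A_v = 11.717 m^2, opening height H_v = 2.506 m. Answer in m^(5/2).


sqrt(H_v) = 1.5830
VF = 11.717 * 1.5830 = 18.548 m^(5/2)

18.548 m^(5/2)


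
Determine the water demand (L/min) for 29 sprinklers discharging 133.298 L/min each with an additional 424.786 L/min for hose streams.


Sprinkler demand = 29 * 133.298 = 3865.642 L/min
Total = 3865.642 + 424.786 = 4290.428 L/min

4290.428 L/min


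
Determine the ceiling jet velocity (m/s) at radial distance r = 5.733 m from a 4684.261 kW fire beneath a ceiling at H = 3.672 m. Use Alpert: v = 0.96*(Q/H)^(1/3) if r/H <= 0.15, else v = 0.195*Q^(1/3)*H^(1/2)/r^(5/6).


r/H = 5.733 / 3.672 = 1.5613
r/H > 0.15, so v = 0.195*Q^(1/3)*H^(1/2)/r^(5/6)
Q^(1/3) = 16.732
H^(1/2) = 1.9162
r^(5/6) = 4.2853
v = 0.195 * 16.732 * 1.9162 / 4.2853 = 1.4590 m/s

1.4590 m/s


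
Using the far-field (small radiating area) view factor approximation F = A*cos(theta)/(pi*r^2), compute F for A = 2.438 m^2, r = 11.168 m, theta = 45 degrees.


cos(45 deg) = 0.70711
pi*r^2 = 391.83
F = 2.438 * 0.70711 / 391.83 = 0.0043996

0.0043996


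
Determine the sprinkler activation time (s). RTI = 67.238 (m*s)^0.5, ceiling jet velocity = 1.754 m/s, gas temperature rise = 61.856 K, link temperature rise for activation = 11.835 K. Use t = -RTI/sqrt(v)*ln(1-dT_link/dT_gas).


dT_link/dT_gas = 0.19133
ln(1 - 0.19133) = -0.21237
t = -67.238 / sqrt(1.754) * -0.21237 = 10.782 s

10.782 s


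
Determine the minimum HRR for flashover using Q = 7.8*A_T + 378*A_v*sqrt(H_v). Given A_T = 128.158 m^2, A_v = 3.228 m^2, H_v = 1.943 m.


7.8*A_T = 999.63
sqrt(H_v) = 1.3939
378*A_v*sqrt(H_v) = 1700.8
Q = 999.63 + 1700.8 = 2700.5 kW

2700.5 kW


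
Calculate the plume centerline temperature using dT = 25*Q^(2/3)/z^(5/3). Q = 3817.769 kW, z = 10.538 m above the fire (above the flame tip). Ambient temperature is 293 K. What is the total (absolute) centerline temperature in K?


Q^(2/3) = 244.27
z^(5/3) = 50.652
dT = 25 * 244.27 / 50.652 = 120.56 K
T = 293 + 120.56 = 413.56 K

413.56 K


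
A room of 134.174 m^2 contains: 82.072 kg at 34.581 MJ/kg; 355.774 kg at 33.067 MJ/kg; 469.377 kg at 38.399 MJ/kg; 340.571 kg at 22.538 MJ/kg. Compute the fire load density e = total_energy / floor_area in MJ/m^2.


Total energy = 82.072*34.581 + 355.774*33.067 + 469.377*38.399 + 340.571*22.538
= 2838.132 + 11764.38 + 18023.61 + 7675.789
= 40301.91 MJ
e = 40301.91 / 134.174 = 300.37 MJ/m^2

300.37 MJ/m^2


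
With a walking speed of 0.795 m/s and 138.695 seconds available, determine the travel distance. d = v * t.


d = 0.795 * 138.695 = 110.26 m

110.26 m


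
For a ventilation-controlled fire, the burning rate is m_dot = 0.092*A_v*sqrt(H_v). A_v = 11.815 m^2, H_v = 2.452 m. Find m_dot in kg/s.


sqrt(H_v) = 1.5659
m_dot = 0.092 * 11.815 * 1.5659 = 1.7021 kg/s

1.7021 kg/s


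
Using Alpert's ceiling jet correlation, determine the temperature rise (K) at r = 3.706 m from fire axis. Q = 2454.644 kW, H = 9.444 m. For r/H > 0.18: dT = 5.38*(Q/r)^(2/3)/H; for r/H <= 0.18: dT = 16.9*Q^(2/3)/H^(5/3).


r/H = 3.706 / 9.444 = 0.39242
r/H > 0.18, so dT = 5.38*(Q/r)^(2/3)/H
Q/r = 662.34
(Q/r)^(2/3) = 75.984
dT = 5.38 * 75.984 / 9.444 = 43.286 K

43.286 K


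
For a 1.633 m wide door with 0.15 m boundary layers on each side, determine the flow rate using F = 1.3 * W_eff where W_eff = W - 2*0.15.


W_eff = 1.633 - 0.30 = 1.333 m
F = 1.3 * 1.333 = 1.7329 persons/s

1.7329 persons/s


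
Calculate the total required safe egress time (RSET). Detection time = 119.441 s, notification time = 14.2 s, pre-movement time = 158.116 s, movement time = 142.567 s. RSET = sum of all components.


Total = 119.441 + 14.2 + 158.116 + 142.567 = 434.324 s

434.324 s


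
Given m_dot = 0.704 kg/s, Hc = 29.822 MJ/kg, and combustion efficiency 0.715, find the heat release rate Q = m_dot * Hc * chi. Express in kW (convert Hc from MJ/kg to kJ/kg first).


Hc = 29.822 MJ/kg = 29.822 * 1000 kJ/kg = 29822 kJ/kg
Q = 0.704 kg/s * 29822 kJ/kg * 0.715 = 15011 kW

15011 kW


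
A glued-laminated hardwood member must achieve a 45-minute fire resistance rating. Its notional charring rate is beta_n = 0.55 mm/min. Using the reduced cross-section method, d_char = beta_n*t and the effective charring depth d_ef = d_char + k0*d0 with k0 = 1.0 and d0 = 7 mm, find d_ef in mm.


d_char = 0.55 * 45 = 24.75 mm
d_ef = 24.75 + 1.0*7 = 31.75 mm

31.75 mm


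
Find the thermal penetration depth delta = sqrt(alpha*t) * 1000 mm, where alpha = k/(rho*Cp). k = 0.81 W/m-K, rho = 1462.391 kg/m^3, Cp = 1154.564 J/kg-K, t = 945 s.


alpha = 0.81 / (1462.391 * 1154.564) = 4.7974e-07 m^2/s
alpha * t = 0.00045335
delta = sqrt(0.00045335) * 1000 = 21.292 mm

21.292 mm


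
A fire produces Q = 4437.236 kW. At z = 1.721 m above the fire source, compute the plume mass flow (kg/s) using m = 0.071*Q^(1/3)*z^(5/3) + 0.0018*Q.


Q^(1/3) = 16.433
z^(5/3) = 2.4715
First term = 0.071 * 16.433 * 2.4715 = 2.8836
Second term = 0.0018 * 4437.236 = 7.9870
m = 10.871 kg/s

10.871 kg/s


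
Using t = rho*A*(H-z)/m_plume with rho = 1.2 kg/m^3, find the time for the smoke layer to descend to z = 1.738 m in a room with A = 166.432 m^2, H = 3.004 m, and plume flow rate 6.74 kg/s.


H - z = 1.266 m
t = 1.2 * 166.432 * 1.266 / 6.74 = 37.514 s

37.514 s


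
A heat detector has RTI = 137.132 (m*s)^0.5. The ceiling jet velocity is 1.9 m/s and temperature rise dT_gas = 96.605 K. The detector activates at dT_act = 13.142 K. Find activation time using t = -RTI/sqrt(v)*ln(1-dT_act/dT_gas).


dT_act/dT_gas = 0.13604
ln(1 - 0.13604) = -0.14623
t = -137.132 / sqrt(1.9) * -0.14623 = 14.548 s

14.548 s


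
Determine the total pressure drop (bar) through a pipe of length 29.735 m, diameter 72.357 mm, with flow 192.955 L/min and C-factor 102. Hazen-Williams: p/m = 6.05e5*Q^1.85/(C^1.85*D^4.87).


Q^1.85 = 16908
C^1.85 = 5198.9
D^4.87 = 1.1368e+09
p/m = 0.0017309 bar/m
p_total = 0.0017309 * 29.735 = 0.051468 bar

0.051468 bar


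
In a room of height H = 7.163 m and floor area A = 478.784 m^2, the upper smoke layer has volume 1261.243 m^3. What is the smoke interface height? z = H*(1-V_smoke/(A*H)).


V/(A*H) = 0.36776
1 - 0.36776 = 0.63224
z = 7.163 * 0.63224 = 4.5287 m

4.5287 m


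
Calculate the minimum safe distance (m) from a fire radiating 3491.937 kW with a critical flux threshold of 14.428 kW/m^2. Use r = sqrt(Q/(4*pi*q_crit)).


4*pi*q_crit = 181.31
Q/(4*pi*q_crit) = 19.260
r = sqrt(19.260) = 4.3886 m

4.3886 m


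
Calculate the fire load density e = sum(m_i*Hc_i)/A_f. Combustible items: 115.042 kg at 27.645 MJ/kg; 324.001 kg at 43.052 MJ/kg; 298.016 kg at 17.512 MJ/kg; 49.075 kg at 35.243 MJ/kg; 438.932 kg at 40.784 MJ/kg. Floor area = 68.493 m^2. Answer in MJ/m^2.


Total energy = 115.042*27.645 + 324.001*43.052 + 298.016*17.512 + 49.075*35.243 + 438.932*40.784
= 3180.336 + 13948.89 + 5218.856 + 1729.550 + 17901.40
= 41979.04 MJ
e = 41979.04 / 68.493 = 612.90 MJ/m^2

612.90 MJ/m^2


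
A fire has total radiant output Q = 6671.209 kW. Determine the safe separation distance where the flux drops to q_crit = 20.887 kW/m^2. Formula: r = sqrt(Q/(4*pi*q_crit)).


4*pi*q_crit = 262.47
Q/(4*pi*q_crit) = 25.417
r = sqrt(25.417) = 5.0415 m

5.0415 m


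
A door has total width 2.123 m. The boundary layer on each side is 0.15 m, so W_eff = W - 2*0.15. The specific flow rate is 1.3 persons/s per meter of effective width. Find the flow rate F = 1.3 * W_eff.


W_eff = 2.123 - 0.30 = 1.823 m
F = 1.3 * 1.823 = 2.3699 persons/s

2.3699 persons/s


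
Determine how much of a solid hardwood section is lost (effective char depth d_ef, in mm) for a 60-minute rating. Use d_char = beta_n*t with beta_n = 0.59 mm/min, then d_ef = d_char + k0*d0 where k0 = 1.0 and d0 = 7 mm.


d_char = 0.59 * 60 = 35.4 mm
d_ef = 35.4 + 1.0*7 = 42.4 mm

42.4 mm


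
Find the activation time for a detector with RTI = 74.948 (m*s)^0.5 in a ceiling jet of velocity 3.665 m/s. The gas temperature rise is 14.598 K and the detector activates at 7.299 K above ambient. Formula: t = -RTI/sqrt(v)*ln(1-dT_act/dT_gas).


dT_act/dT_gas = 0.5
ln(1 - 0.5) = -0.69315
t = -74.948 / sqrt(3.665) * -0.69315 = 27.136 s

27.136 s


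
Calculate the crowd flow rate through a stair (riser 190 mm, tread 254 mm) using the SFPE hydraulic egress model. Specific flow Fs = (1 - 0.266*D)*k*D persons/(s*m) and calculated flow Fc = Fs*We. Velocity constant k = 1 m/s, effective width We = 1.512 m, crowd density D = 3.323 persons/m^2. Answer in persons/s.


1 - 0.266*D = 1 - 0.266*3.323 = 0.11608
Fs = 0.11608 * 1 * 3.323 = 0.38574 persons/(s*m)
Fc = 0.38574 * 1.512 = 0.58324 persons/s

0.58324 persons/s


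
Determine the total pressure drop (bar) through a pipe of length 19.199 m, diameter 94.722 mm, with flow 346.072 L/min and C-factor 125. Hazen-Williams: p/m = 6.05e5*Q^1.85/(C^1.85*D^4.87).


Q^1.85 = 49826
C^1.85 = 7573.3
D^4.87 = 4.2200e+09
p/m = 0.00094322 bar/m
p_total = 0.00094322 * 19.199 = 0.018109 bar

0.018109 bar


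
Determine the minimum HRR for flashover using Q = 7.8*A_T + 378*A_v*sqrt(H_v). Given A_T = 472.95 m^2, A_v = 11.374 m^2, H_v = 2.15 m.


7.8*A_T = 3689.01
sqrt(H_v) = 1.4663
378*A_v*sqrt(H_v) = 6304.1
Q = 3689.01 + 6304.1 = 9993.1 kW

9993.1 kW


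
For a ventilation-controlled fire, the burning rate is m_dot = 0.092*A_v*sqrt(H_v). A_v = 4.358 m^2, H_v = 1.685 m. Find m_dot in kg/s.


sqrt(H_v) = 1.2981
m_dot = 0.092 * 4.358 * 1.2981 = 0.52045 kg/s

0.52045 kg/s


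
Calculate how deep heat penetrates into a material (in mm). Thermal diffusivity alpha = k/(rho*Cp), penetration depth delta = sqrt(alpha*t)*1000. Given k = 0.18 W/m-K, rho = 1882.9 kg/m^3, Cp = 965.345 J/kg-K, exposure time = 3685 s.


alpha = 0.18 / (1882.9 * 965.345) = 9.9029e-08 m^2/s
alpha * t = 0.00036492
delta = sqrt(0.00036492) * 1000 = 19.103 mm

19.103 mm


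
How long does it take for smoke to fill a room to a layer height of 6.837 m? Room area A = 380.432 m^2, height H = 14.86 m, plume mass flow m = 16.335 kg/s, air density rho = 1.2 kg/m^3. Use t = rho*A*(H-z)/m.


H - z = 8.023 m
t = 1.2 * 380.432 * 8.023 / 16.335 = 224.22 s

224.22 s


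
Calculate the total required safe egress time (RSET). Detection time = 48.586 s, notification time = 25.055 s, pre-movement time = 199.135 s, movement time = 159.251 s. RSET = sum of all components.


Total = 48.586 + 25.055 + 199.135 + 159.251 = 432.027 s

432.027 s


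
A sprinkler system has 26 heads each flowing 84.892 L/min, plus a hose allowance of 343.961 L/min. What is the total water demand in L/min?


Sprinkler demand = 26 * 84.892 = 2207.192 L/min
Total = 2207.192 + 343.961 = 2551.153 L/min

2551.153 L/min


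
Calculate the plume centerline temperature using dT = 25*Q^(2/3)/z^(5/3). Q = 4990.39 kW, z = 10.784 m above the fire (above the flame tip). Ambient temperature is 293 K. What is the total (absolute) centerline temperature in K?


Q^(2/3) = 292.03
z^(5/3) = 52.638
dT = 25 * 292.03 / 52.638 = 138.70 K
T = 293 + 138.70 = 431.70 K

431.70 K


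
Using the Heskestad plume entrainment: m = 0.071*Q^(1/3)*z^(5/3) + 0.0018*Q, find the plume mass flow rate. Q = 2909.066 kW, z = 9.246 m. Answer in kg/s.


Q^(1/3) = 14.275
z^(5/3) = 40.731
First term = 0.071 * 14.275 * 40.731 = 41.283
Second term = 0.0018 * 2909.066 = 5.2363
m = 46.519 kg/s

46.519 kg/s


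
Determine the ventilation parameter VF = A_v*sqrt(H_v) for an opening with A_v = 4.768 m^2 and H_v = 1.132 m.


sqrt(H_v) = 1.0640
VF = 4.768 * 1.0640 = 5.0729 m^(5/2)

5.0729 m^(5/2)


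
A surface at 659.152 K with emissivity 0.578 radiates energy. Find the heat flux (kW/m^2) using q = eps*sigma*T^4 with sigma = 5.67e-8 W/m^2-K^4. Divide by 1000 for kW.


T^4 = 1.8877e+11
q = 0.578 * 5.67e-8 * 1.8877e+11 / 1000 = 6.1866 kW/m^2

6.1866 kW/m^2


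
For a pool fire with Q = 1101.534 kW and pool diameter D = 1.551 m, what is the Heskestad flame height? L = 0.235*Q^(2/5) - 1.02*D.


Q^(2/5) = 16.474
0.235 * Q^(2/5) = 3.8714
1.02 * D = 1.5820
L = 2.2894 m

2.2894 m


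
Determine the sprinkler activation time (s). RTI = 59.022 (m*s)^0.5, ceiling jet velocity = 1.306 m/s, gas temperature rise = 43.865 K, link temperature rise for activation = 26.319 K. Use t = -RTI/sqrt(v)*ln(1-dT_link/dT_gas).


dT_link/dT_gas = 0.6
ln(1 - 0.6) = -0.91629
t = -59.022 / sqrt(1.306) * -0.91629 = 47.323 s

47.323 s


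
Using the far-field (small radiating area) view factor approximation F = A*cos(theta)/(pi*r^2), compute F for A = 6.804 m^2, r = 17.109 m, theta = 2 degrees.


cos(2 deg) = 0.99939
pi*r^2 = 919.60
F = 6.804 * 0.99939 / 919.60 = 0.0073944

0.0073944


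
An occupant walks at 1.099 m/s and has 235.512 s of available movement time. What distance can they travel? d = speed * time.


d = 1.099 * 235.512 = 258.83 m

258.83 m


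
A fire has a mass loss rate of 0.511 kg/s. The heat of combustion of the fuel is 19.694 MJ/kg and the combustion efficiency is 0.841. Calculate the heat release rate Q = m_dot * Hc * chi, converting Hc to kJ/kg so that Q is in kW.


Hc = 19.694 MJ/kg = 19.694 * 1000 kJ/kg = 19694 kJ/kg
Q = 0.511 kg/s * 19694 kJ/kg * 0.841 = 8463.5 kW

8463.5 kW


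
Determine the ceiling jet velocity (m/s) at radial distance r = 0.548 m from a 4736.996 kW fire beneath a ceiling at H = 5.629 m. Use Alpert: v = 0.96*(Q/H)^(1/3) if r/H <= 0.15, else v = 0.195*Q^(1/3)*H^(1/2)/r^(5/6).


r/H = 0.548 / 5.629 = 0.097353
r/H <= 0.15, so v = 0.96*(Q/H)^(1/3)
Q/H = 841.53
(Q/H)^(1/3) = 9.4411
v = 0.96 * 9.4411 = 9.0635 m/s

9.0635 m/s


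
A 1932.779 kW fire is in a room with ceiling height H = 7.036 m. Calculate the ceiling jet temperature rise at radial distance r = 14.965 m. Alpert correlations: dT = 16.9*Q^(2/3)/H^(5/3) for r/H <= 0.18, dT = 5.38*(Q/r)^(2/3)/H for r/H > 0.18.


r/H = 14.965 / 7.036 = 2.1269
r/H > 0.18, so dT = 5.38*(Q/r)^(2/3)/H
Q/r = 129.15
(Q/r)^(2/3) = 25.551
dT = 5.38 * 25.551 / 7.036 = 19.537 K

19.537 K


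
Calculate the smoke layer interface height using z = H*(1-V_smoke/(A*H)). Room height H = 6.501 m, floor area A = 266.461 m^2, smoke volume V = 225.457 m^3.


V/(A*H) = 0.13015
1 - 0.13015 = 0.86985
z = 6.501 * 0.86985 = 5.6549 m

5.6549 m


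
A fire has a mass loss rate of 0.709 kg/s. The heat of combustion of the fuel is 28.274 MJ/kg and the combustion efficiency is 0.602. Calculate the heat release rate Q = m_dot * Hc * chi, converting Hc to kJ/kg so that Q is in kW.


Hc = 28.274 MJ/kg = 28.274 * 1000 kJ/kg = 28274 kJ/kg
Q = 0.709 kg/s * 28274 kJ/kg * 0.602 = 12068 kW

12068 kW


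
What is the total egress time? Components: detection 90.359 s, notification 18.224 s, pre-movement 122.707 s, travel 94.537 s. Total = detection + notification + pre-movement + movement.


Total = 90.359 + 18.224 + 122.707 + 94.537 = 325.827 s

325.827 s


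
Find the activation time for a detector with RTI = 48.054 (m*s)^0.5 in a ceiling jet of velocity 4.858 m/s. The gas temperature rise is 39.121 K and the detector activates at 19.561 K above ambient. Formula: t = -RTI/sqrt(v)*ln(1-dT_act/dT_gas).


dT_act/dT_gas = 0.50001
ln(1 - 0.50001) = -0.69317
t = -48.054 / sqrt(4.858) * -0.69317 = 15.113 s

15.113 s


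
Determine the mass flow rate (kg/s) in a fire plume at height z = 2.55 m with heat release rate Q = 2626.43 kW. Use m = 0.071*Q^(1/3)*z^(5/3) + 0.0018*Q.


Q^(1/3) = 13.797
z^(5/3) = 4.7596
First term = 0.071 * 13.797 * 4.7596 = 4.6624
Second term = 0.0018 * 2626.43 = 4.7276
m = 9.3900 kg/s

9.3900 kg/s


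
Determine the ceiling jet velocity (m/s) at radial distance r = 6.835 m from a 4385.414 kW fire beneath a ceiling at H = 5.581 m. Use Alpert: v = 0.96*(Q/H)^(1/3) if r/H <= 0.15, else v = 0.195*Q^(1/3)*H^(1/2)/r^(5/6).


r/H = 6.835 / 5.581 = 1.2247
r/H > 0.15, so v = 0.195*Q^(1/3)*H^(1/2)/r^(5/6)
Q^(1/3) = 16.368
H^(1/2) = 2.3624
r^(5/6) = 4.9615
v = 0.195 * 16.368 * 2.3624 / 4.9615 = 1.5198 m/s

1.5198 m/s


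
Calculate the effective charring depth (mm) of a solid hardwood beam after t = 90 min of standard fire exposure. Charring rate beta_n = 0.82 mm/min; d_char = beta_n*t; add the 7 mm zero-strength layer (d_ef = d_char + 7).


d_char = 0.82 * 90 = 73.8 mm
d_ef = 73.8 + 1.0*7 = 80.8 mm

80.8 mm


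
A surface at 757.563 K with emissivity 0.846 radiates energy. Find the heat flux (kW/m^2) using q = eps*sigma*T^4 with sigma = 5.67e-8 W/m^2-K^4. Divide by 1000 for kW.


T^4 = 3.2936e+11
q = 0.846 * 5.67e-8 * 3.2936e+11 / 1000 = 15.799 kW/m^2

15.799 kW/m^2


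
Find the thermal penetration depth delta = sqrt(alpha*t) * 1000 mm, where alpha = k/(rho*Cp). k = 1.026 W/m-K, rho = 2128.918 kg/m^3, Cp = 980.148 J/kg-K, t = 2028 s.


alpha = 1.026 / (2128.918 * 980.148) = 4.9170e-07 m^2/s
alpha * t = 0.00099716
delta = sqrt(0.00099716) * 1000 = 31.578 mm

31.578 mm


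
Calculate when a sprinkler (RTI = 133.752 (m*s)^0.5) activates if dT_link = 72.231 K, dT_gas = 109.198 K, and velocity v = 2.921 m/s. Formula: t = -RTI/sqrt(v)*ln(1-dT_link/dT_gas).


dT_link/dT_gas = 0.66147
ln(1 - 0.66147) = -1.0831
t = -133.752 / sqrt(2.921) * -1.0831 = 84.765 s

84.765 s


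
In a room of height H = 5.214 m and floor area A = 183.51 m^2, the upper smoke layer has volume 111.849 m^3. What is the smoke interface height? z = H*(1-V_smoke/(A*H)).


V/(A*H) = 0.11690
1 - 0.11690 = 0.88310
z = 5.214 * 0.88310 = 4.6045 m

4.6045 m


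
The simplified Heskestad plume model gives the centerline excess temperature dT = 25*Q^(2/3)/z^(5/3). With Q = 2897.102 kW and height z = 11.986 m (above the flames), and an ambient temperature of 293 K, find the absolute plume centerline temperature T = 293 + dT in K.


Q^(2/3) = 203.22
z^(5/3) = 62.776
dT = 25 * 203.22 / 62.776 = 80.933 K
T = 293 + 80.933 = 373.93 K

373.93 K


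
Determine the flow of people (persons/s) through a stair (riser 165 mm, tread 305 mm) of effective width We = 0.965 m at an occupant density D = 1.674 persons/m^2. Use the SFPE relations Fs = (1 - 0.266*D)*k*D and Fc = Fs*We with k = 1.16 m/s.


1 - 0.266*D = 1 - 0.266*1.674 = 0.55472
Fs = 0.55472 * 1.16 * 1.674 = 1.0772 persons/(s*m)
Fc = 1.0772 * 0.965 = 1.0395 persons/s

1.0395 persons/s


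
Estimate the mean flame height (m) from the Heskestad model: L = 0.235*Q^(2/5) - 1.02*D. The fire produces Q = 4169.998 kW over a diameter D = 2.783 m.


Q^(2/5) = 28.058
0.235 * Q^(2/5) = 6.5936
1.02 * D = 2.8387
L = 3.7549 m

3.7549 m


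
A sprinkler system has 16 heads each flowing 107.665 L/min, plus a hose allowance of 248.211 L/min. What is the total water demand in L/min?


Sprinkler demand = 16 * 107.665 = 1722.64 L/min
Total = 1722.64 + 248.211 = 1970.851 L/min

1970.851 L/min


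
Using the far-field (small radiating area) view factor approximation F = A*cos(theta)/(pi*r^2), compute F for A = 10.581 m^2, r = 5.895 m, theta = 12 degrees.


cos(12 deg) = 0.97815
pi*r^2 = 109.17
F = 10.581 * 0.97815 / 109.17 = 0.094801

0.094801


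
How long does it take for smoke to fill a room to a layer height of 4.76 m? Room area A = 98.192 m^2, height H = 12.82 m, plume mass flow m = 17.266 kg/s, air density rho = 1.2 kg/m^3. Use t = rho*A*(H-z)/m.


H - z = 8.06 m
t = 1.2 * 98.192 * 8.06 / 17.266 = 55.005 s

55.005 s


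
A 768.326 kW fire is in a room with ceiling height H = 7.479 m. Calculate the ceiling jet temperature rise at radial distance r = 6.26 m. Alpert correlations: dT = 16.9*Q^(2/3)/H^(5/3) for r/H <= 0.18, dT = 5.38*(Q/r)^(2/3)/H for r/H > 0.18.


r/H = 6.26 / 7.479 = 0.83701
r/H > 0.18, so dT = 5.38*(Q/r)^(2/3)/H
Q/r = 122.74
(Q/r)^(2/3) = 24.697
dT = 5.38 * 24.697 / 7.479 = 17.766 K

17.766 K


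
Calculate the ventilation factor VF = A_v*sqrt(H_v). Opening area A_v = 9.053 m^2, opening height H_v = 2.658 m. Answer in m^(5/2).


sqrt(H_v) = 1.6303
VF = 9.053 * 1.6303 = 14.759 m^(5/2)

14.759 m^(5/2)


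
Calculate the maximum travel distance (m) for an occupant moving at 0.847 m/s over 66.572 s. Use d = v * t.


d = 0.847 * 66.572 = 56.386 m

56.386 m


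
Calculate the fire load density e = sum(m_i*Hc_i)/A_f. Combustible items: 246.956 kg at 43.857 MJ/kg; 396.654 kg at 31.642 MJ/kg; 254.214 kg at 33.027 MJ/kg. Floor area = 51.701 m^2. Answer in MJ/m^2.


Total energy = 246.956*43.857 + 396.654*31.642 + 254.214*33.027
= 10830.75 + 12550.93 + 8395.926
= 31777.60 MJ
e = 31777.60 / 51.701 = 614.64 MJ/m^2

614.64 MJ/m^2


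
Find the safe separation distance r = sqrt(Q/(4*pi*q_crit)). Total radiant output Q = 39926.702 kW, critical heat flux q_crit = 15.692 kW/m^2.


4*pi*q_crit = 197.19
Q/(4*pi*q_crit) = 202.48
r = sqrt(202.48) = 14.229 m

14.229 m


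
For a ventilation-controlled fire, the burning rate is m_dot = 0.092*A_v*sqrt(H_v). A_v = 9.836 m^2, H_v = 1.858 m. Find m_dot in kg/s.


sqrt(H_v) = 1.3631
m_dot = 0.092 * 9.836 * 1.3631 = 1.2335 kg/s

1.2335 kg/s


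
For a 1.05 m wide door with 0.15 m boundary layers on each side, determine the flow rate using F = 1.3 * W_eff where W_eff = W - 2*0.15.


W_eff = 1.05 - 0.30 = 0.75 m
F = 1.3 * 0.75 = 0.975 persons/s

0.975 persons/s


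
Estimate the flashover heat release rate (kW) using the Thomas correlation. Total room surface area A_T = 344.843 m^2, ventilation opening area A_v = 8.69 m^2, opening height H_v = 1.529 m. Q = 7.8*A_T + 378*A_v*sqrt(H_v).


7.8*A_T = 2689.8
sqrt(H_v) = 1.2365
378*A_v*sqrt(H_v) = 4061.8
Q = 2689.8 + 4061.8 = 6751.5 kW

6751.5 kW


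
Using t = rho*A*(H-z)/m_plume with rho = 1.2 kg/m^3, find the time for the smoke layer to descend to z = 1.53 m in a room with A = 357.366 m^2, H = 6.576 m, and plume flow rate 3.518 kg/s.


H - z = 5.046 m
t = 1.2 * 357.366 * 5.046 / 3.518 = 615.10 s

615.10 s


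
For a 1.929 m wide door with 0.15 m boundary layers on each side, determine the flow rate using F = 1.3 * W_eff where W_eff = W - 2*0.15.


W_eff = 1.929 - 0.30 = 1.629 m
F = 1.3 * 1.629 = 2.1177 persons/s

2.1177 persons/s


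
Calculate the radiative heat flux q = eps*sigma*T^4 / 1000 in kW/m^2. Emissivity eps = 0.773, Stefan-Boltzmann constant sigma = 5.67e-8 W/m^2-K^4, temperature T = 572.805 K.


T^4 = 1.0765e+11
q = 0.773 * 5.67e-8 * 1.0765e+11 / 1000 = 4.7183 kW/m^2

4.7183 kW/m^2


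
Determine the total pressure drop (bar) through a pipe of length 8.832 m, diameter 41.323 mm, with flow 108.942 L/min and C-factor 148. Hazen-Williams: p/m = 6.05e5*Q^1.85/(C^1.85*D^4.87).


Q^1.85 = 5872.3
C^1.85 = 10351
D^4.87 = 7.4277e+07
p/m = 0.0046209 bar/m
p_total = 0.0046209 * 8.832 = 0.040812 bar

0.040812 bar


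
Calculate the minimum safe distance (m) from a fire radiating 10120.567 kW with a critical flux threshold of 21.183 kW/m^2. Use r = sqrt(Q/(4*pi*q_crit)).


4*pi*q_crit = 266.19
Q/(4*pi*q_crit) = 38.020
r = sqrt(38.020) = 6.1660 m

6.1660 m


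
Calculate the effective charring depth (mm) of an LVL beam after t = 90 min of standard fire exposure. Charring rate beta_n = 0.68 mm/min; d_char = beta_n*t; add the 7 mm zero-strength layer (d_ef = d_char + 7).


d_char = 0.68 * 90 = 61.2 mm
d_ef = 61.2 + 1.0*7 = 68.2 mm

68.2 mm


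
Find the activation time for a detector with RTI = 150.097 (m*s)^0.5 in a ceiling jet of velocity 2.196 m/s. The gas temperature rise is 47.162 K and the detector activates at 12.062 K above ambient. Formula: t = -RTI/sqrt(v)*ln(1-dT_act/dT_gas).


dT_act/dT_gas = 0.25576
ln(1 - 0.25576) = -0.29539
t = -150.097 / sqrt(2.196) * -0.29539 = 29.919 s

29.919 s


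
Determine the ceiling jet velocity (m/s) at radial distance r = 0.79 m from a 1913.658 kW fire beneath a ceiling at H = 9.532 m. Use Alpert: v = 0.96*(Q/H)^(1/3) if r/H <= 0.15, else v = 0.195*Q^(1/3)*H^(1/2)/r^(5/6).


r/H = 0.79 / 9.532 = 0.082879
r/H <= 0.15, so v = 0.96*(Q/H)^(1/3)
Q/H = 200.76
(Q/H)^(1/3) = 5.8554
v = 0.96 * 5.8554 = 5.6212 m/s

5.6212 m/s


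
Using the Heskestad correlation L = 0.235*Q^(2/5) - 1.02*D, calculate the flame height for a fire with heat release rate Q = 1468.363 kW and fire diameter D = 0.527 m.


Q^(2/5) = 18.481
0.235 * Q^(2/5) = 4.3431
1.02 * D = 0.53754
L = 3.8056 m

3.8056 m


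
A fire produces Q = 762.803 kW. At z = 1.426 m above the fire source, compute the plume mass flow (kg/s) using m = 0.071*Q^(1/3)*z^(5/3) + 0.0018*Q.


Q^(1/3) = 9.1370
z^(5/3) = 1.8066
First term = 0.071 * 9.1370 * 1.8066 = 1.1720
Second term = 0.0018 * 762.803 = 1.3730
m = 2.5450 kg/s

2.5450 kg/s


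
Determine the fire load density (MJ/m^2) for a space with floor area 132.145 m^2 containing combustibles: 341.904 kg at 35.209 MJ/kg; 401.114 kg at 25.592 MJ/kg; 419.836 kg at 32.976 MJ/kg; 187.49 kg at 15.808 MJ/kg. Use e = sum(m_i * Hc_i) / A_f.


Total energy = 341.904*35.209 + 401.114*25.592 + 419.836*32.976 + 187.49*15.808
= 12038.10 + 10265.31 + 13844.51 + 2963.842
= 39111.76 MJ
e = 39111.76 / 132.145 = 295.98 MJ/m^2

295.98 MJ/m^2


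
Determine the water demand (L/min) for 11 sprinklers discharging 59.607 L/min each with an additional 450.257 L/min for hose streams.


Sprinkler demand = 11 * 59.607 = 655.677 L/min
Total = 655.677 + 450.257 = 1105.934 L/min

1105.934 L/min


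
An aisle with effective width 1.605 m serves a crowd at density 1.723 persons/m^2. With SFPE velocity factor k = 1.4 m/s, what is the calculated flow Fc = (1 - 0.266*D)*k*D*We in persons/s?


1 - 0.266*D = 1 - 0.266*1.723 = 0.54168
Fs = 0.54168 * 1.4 * 1.723 = 1.3066 persons/(s*m)
Fc = 1.3066 * 1.605 = 2.0972 persons/s

2.0972 persons/s


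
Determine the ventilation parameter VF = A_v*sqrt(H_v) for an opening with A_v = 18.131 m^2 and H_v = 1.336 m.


sqrt(H_v) = 1.1559
VF = 18.131 * 1.1559 = 20.957 m^(5/2)

20.957 m^(5/2)


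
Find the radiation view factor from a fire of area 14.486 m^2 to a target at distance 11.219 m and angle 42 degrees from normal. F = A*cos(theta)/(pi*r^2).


cos(42 deg) = 0.74314
pi*r^2 = 395.42
F = 14.486 * 0.74314 / 395.42 = 0.027225

0.027225


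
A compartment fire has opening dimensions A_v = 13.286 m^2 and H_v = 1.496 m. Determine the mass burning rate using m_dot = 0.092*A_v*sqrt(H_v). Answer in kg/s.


sqrt(H_v) = 1.2231
m_dot = 0.092 * 13.286 * 1.2231 = 1.4950 kg/s

1.4950 kg/s


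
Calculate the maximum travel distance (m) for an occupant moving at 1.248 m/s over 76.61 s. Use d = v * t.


d = 1.248 * 76.61 = 95.609 m

95.609 m


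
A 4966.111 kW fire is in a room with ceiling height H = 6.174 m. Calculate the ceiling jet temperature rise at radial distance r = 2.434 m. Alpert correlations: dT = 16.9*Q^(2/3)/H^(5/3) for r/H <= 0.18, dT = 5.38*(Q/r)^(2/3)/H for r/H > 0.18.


r/H = 2.434 / 6.174 = 0.39423
r/H > 0.18, so dT = 5.38*(Q/r)^(2/3)/H
Q/r = 2040.3
(Q/r)^(2/3) = 160.87
dT = 5.38 * 160.87 / 6.174 = 140.18 K

140.18 K
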